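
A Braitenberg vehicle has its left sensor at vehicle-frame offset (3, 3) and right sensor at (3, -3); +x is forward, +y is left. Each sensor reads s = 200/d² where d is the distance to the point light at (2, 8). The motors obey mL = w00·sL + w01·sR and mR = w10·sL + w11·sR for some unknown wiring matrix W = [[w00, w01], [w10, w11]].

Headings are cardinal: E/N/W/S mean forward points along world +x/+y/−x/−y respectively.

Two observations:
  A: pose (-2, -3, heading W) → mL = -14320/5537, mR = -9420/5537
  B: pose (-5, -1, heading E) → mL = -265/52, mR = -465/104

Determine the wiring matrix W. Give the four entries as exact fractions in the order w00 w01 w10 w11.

obs A: pose=(-2,-3,W) → sL=40/49, sR=200/113, mL=-14320/5537, mR=-9420/5537
obs B: pose=(-5,-1,E) → sL=50/13, sR=5/4, mL=-265/52, mR=-465/104
sensor matrix S = [[40/49, 200/113], [50/13, 5/4]]; det S = -416550/71981
solve [mL_A; mL_B] = S·[w00; w01] and [mR_A; mR_B] = S·[w10; w11]:
  w00 = -1, w01 = -1, w10 = -1, w11 = -1/2

-1 -1 -1 -1/2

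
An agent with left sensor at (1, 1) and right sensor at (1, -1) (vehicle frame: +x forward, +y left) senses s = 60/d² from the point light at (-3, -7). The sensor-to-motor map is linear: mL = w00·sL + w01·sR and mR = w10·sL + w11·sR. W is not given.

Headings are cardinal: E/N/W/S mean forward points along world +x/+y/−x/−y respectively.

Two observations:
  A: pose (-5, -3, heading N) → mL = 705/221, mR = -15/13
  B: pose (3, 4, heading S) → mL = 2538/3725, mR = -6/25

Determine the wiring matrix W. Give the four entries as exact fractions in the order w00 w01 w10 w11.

obs A: pose=(-5,-3,N) → sL=30/17, sR=30/13, mL=705/221, mR=-15/13
obs B: pose=(3,4,S) → sL=60/149, sR=12/25, mL=2538/3725, mR=-6/25
sensor matrix S = [[30/17, 30/13], [60/149, 12/25]]; det S = -13536/164645
solve [mL_A; mL_B] = S·[w00; w01] and [mR_A; mR_B] = S·[w10; w11]:
  w00 = 1/2, w01 = 1, w10 = 0, w11 = -1/2

1/2 1 0 -1/2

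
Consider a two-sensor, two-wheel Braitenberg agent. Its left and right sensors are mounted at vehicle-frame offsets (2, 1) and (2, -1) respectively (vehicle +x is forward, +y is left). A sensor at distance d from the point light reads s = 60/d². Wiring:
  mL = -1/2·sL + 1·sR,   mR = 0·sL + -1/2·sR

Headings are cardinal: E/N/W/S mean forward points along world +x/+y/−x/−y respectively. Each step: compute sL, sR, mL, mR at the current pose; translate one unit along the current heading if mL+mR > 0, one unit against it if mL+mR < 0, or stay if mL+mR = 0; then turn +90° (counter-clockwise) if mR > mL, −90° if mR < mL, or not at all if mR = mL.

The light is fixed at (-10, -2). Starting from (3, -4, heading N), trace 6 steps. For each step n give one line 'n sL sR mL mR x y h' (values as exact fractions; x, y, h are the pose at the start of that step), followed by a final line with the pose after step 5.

n=0: pose=(3,-4,N); sL=5/12, sR=15/49; mL=115/1176, mR=-15/98; mL+mR=-65/1176 → advance -1; mR−mL=-295/1176 → turn -1·90°
n=1: pose=(3,-5,E); sL=60/229, sR=60/241; mL=6510/55189, mR=-30/241; mL+mR=-360/55189 → advance -1; mR−mL=-13380/55189 → turn -1·90°
n=2: pose=(2,-5,S); sL=30/97, sR=30/73; mL=1815/7081, mR=-15/73; mL+mR=360/7081 → advance +1; mR−mL=-3270/7081 → turn -1·90°
n=3: pose=(2,-6,W); sL=12/25, sR=60/109; mL=846/2725, mR=-30/109; mL+mR=96/2725 → advance +1; mR−mL=-1596/2725 → turn -1·90°
n=4: pose=(1,-6,N); sL=15/26, sR=15/37; mL=225/1924, mR=-15/74; mL+mR=-165/1924 → advance -1; mR−mL=-615/1924 → turn -1·90°
n=5: pose=(1,-7,E); sL=12/37, sR=12/41; mL=198/1517, mR=-6/41; mL+mR=-24/1517 → advance -1; mR−mL=-420/1517 → turn -1·90°

0 5/12 15/49 115/1176 -15/98 3 -4 N
1 60/229 60/241 6510/55189 -30/241 3 -5 E
2 30/97 30/73 1815/7081 -15/73 2 -5 S
3 12/25 60/109 846/2725 -30/109 2 -6 W
4 15/26 15/37 225/1924 -15/74 1 -6 N
5 12/37 12/41 198/1517 -6/41 1 -7 E
final 0 -7 S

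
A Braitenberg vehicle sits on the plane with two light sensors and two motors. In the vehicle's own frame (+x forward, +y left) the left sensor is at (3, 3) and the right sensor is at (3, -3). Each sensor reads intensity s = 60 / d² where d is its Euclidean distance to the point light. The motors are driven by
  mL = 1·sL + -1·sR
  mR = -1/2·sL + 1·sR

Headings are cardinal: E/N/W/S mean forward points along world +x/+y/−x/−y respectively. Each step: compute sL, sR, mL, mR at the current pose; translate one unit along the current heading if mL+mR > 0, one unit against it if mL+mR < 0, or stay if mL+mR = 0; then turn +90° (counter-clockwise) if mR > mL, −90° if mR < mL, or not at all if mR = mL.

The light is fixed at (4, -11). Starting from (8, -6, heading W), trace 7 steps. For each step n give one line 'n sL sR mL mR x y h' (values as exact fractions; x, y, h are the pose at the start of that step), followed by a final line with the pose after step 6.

0 12 12/13 144/13 -66/13 8 -6 W
1 15/16 3/5 27/80 21/160 7 -6 N
2 20/39 4/3 -32/39 14/13 7 -5 E
3 30/41 6/13 144/533 51/533 8 -5 N
4 60/149 12/13 -1008/1937 1398/1937 8 -4 E
5 15/26 15/41 225/1066 165/2132 9 -4 N
6 12/37 60/89 -1152/3293 1686/3293 9 -3 E
final 10 -3 N

n=0: pose=(8,-6,W); sL=12, sR=12/13; mL=144/13, mR=-66/13; mL+mR=6 → advance +1; mR−mL=-210/13 → turn -1·90°
n=1: pose=(7,-6,N); sL=15/16, sR=3/5; mL=27/80, mR=21/160; mL+mR=15/32 → advance +1; mR−mL=-33/160 → turn -1·90°
n=2: pose=(7,-5,E); sL=20/39, sR=4/3; mL=-32/39, mR=14/13; mL+mR=10/39 → advance +1; mR−mL=74/39 → turn +1·90°
n=3: pose=(8,-5,N); sL=30/41, sR=6/13; mL=144/533, mR=51/533; mL+mR=15/41 → advance +1; mR−mL=-93/533 → turn -1·90°
n=4: pose=(8,-4,E); sL=60/149, sR=12/13; mL=-1008/1937, mR=1398/1937; mL+mR=30/149 → advance +1; mR−mL=2406/1937 → turn +1·90°
n=5: pose=(9,-4,N); sL=15/26, sR=15/41; mL=225/1066, mR=165/2132; mL+mR=15/52 → advance +1; mR−mL=-285/2132 → turn -1·90°
n=6: pose=(9,-3,E); sL=12/37, sR=60/89; mL=-1152/3293, mR=1686/3293; mL+mR=6/37 → advance +1; mR−mL=2838/3293 → turn +1·90°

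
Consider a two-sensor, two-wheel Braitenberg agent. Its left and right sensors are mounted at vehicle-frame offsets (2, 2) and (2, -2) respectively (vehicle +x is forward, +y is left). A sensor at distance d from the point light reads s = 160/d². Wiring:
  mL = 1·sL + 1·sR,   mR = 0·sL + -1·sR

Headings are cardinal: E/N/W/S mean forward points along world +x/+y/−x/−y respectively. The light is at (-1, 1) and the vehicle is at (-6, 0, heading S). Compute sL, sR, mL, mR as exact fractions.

80/9 80/29 3040/261 -80/29

left sensor world pos  = (-4, -2); dL² = 18
right sensor world pos = (-8, -2); dR² = 58
sL = 160/18 = 80/9
sR = 160/58 = 80/29
mL = 1·sL + 1·sR = 3040/261
mR = 0·sL + -1·sR = -80/29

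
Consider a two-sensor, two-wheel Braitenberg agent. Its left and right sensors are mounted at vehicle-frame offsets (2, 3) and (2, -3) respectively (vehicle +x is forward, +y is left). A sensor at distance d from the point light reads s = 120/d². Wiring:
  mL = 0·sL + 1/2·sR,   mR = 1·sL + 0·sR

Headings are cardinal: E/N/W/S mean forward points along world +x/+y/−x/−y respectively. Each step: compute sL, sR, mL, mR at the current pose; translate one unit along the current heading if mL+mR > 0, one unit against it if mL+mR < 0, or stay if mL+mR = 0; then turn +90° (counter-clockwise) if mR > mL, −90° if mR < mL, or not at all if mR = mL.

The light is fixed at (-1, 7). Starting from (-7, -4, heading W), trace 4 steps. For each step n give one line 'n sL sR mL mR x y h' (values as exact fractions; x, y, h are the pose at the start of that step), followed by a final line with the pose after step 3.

n=0: pose=(-7,-4,W); sL=6/13, sR=15/16; mL=15/32, mR=6/13; mL+mR=387/416 → advance +1; mR−mL=-3/416 → turn -1·90°
n=1: pose=(-8,-4,N); sL=120/181, sR=120/97; mL=60/97, mR=120/181; mL+mR=22500/17557 → advance +1; mR−mL=780/17557 → turn +1·90°
n=2: pose=(-8,-3,W); sL=12/25, sR=12/13; mL=6/13, mR=12/25; mL+mR=306/325 → advance +1; mR−mL=6/325 → turn +1·90°
n=3: pose=(-9,-3,S); sL=120/169, sR=24/53; mL=12/53, mR=120/169; mL+mR=8388/8957 → advance +1; mR−mL=4332/8957 → turn +1·90°

0 6/13 15/16 15/32 6/13 -7 -4 W
1 120/181 120/97 60/97 120/181 -8 -4 N
2 12/25 12/13 6/13 12/25 -8 -3 W
3 120/169 24/53 12/53 120/169 -9 -3 S
final -9 -4 E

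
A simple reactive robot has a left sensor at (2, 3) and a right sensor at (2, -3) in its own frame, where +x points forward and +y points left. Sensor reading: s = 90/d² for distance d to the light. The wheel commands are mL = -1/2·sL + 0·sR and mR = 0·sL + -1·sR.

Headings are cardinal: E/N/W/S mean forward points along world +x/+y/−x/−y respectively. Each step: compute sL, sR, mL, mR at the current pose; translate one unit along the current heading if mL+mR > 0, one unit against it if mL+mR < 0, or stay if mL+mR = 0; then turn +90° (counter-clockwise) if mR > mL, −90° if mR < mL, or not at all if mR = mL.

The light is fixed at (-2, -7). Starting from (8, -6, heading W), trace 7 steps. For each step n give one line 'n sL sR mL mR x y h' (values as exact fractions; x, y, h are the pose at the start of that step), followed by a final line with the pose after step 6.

0 45/34 9/8 -45/68 -9/8 8 -6 W
1 90/73 18/41 -45/73 -18/41 9 -6 N
2 1 1 -1/2 -1 9 -7 W
3 18/17 90/229 -9/17 -90/229 10 -7 N
4 45/58 45/52 -45/116 -45/52 10 -8 W
5 90/101 90/257 -45/101 -90/257 11 -8 N
6 45/73 45/61 -45/146 -45/61 11 -9 W
final 12 -9 N

n=0: pose=(8,-6,W); sL=45/34, sR=9/8; mL=-45/68, mR=-9/8; mL+mR=-243/136 → advance -1; mR−mL=-63/136 → turn -1·90°
n=1: pose=(9,-6,N); sL=90/73, sR=18/41; mL=-45/73, mR=-18/41; mL+mR=-3159/2993 → advance -1; mR−mL=531/2993 → turn +1·90°
n=2: pose=(9,-7,W); sL=1, sR=1; mL=-1/2, mR=-1; mL+mR=-3/2 → advance -1; mR−mL=-1/2 → turn -1·90°
n=3: pose=(10,-7,N); sL=18/17, sR=90/229; mL=-9/17, mR=-90/229; mL+mR=-3591/3893 → advance -1; mR−mL=531/3893 → turn +1·90°
n=4: pose=(10,-8,W); sL=45/58, sR=45/52; mL=-45/116, mR=-45/52; mL+mR=-945/754 → advance -1; mR−mL=-180/377 → turn -1·90°
n=5: pose=(11,-8,N); sL=90/101, sR=90/257; mL=-45/101, mR=-90/257; mL+mR=-20655/25957 → advance -1; mR−mL=2475/25957 → turn +1·90°
n=6: pose=(11,-9,W); sL=45/73, sR=45/61; mL=-45/146, mR=-45/61; mL+mR=-9315/8906 → advance -1; mR−mL=-3825/8906 → turn -1·90°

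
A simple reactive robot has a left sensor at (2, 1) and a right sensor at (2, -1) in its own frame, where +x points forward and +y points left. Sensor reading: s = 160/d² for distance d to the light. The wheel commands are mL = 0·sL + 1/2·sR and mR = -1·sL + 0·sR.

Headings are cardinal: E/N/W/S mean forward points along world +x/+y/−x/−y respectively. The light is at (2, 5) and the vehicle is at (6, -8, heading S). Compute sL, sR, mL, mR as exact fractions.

16/25 80/117 40/117 -16/25

left sensor world pos  = (7, -10); dL² = 250
right sensor world pos = (5, -10); dR² = 234
sL = 160/250 = 16/25
sR = 160/234 = 80/117
mL = 0·sL + 1/2·sR = 40/117
mR = -1·sL + 0·sR = -16/25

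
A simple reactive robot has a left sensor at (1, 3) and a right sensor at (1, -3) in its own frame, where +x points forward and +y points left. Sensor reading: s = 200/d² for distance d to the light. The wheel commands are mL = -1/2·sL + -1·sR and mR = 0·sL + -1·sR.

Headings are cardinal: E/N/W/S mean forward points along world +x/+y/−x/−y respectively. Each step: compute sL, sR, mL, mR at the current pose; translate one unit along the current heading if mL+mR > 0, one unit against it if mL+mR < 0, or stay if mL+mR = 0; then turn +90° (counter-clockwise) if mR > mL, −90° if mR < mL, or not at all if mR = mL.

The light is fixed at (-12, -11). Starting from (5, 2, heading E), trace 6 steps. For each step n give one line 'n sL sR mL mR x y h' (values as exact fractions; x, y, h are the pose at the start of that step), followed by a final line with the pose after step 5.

0 10/29 25/53 -990/1537 -25/53 5 2 E
1 40/73 200/557 -25740/40661 -200/557 4 2 N
2 100/153 4/9 -118/153 -4/9 4 1 W
3 200/521 200/317 -135900/165157 -200/317 5 1 S
4 10/29 25/53 -990/1537 -25/53 5 2 E
5 40/73 200/557 -25740/40661 -200/557 4 2 N
final 4 1 W

n=0: pose=(5,2,E); sL=10/29, sR=25/53; mL=-990/1537, mR=-25/53; mL+mR=-1715/1537 → advance -1; mR−mL=5/29 → turn +1·90°
n=1: pose=(4,2,N); sL=40/73, sR=200/557; mL=-25740/40661, mR=-200/557; mL+mR=-40340/40661 → advance -1; mR−mL=20/73 → turn +1·90°
n=2: pose=(4,1,W); sL=100/153, sR=4/9; mL=-118/153, mR=-4/9; mL+mR=-62/51 → advance -1; mR−mL=50/153 → turn +1·90°
n=3: pose=(5,1,S); sL=200/521, sR=200/317; mL=-135900/165157, mR=-200/317; mL+mR=-240100/165157 → advance -1; mR−mL=100/521 → turn +1·90°
n=4: pose=(5,2,E); sL=10/29, sR=25/53; mL=-990/1537, mR=-25/53; mL+mR=-1715/1537 → advance -1; mR−mL=5/29 → turn +1·90°
n=5: pose=(4,2,N); sL=40/73, sR=200/557; mL=-25740/40661, mR=-200/557; mL+mR=-40340/40661 → advance -1; mR−mL=20/73 → turn +1·90°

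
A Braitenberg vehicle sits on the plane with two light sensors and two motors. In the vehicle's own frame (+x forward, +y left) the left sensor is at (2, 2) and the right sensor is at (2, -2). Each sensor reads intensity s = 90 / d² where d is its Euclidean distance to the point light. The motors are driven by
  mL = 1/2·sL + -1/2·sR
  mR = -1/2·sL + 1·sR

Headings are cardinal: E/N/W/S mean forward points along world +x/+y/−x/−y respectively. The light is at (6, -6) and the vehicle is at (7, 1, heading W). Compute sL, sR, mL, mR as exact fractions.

left sensor world pos  = (5, -1); dL² = 26
right sensor world pos = (5, 3); dR² = 82
sL = 90/26 = 45/13
sR = 90/82 = 45/41
mL = 1/2·sL + -1/2·sR = 630/533
mR = -1/2·sL + 1·sR = -675/1066

45/13 45/41 630/533 -675/1066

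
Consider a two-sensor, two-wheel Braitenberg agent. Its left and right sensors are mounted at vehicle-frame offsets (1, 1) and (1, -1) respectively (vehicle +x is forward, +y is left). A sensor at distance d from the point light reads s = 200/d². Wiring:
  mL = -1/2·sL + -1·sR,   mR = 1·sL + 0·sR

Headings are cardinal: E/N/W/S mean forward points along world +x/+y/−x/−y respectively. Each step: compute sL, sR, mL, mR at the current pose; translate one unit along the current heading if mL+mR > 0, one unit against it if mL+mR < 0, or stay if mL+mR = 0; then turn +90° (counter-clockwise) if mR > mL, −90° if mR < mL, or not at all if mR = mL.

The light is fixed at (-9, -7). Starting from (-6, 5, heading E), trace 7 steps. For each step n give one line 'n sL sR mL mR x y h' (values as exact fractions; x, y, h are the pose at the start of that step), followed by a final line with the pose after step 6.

0 40/37 200/137 -10140/5069 40/37 -6 5 E
1 20/17 100/89 -2590/1513 20/17 -7 5 N
2 200/101 40/29 -6940/2929 200/101 -7 4 W
3 50/29 25/13 -1050/377 50/29 -6 4 S
4 40/37 200/137 -10140/5069 40/37 -6 5 E
5 20/17 100/89 -2590/1513 20/17 -7 5 N
6 200/101 40/29 -6940/2929 200/101 -7 4 W
final -6 4 S

n=0: pose=(-6,5,E); sL=40/37, sR=200/137; mL=-10140/5069, mR=40/37; mL+mR=-4660/5069 → advance -1; mR−mL=15620/5069 → turn +1·90°
n=1: pose=(-7,5,N); sL=20/17, sR=100/89; mL=-2590/1513, mR=20/17; mL+mR=-810/1513 → advance -1; mR−mL=4370/1513 → turn +1·90°
n=2: pose=(-7,4,W); sL=200/101, sR=40/29; mL=-6940/2929, mR=200/101; mL+mR=-1140/2929 → advance -1; mR−mL=12740/2929 → turn +1·90°
n=3: pose=(-6,4,S); sL=50/29, sR=25/13; mL=-1050/377, mR=50/29; mL+mR=-400/377 → advance -1; mR−mL=1700/377 → turn +1·90°
n=4: pose=(-6,5,E); sL=40/37, sR=200/137; mL=-10140/5069, mR=40/37; mL+mR=-4660/5069 → advance -1; mR−mL=15620/5069 → turn +1·90°
n=5: pose=(-7,5,N); sL=20/17, sR=100/89; mL=-2590/1513, mR=20/17; mL+mR=-810/1513 → advance -1; mR−mL=4370/1513 → turn +1·90°
n=6: pose=(-7,4,W); sL=200/101, sR=40/29; mL=-6940/2929, mR=200/101; mL+mR=-1140/2929 → advance -1; mR−mL=12740/2929 → turn +1·90°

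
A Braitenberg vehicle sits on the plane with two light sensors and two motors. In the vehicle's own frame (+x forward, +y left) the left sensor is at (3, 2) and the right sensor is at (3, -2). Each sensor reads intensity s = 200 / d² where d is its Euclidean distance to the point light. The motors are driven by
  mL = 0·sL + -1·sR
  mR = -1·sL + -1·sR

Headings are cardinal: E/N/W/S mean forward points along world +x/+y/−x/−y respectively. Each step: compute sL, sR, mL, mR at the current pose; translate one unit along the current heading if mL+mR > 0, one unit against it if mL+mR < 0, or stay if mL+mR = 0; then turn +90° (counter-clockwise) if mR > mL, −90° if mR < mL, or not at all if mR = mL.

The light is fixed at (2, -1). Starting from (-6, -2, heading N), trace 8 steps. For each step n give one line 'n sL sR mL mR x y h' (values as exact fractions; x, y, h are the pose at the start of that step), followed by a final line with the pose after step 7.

0 25/13 5 -5 -90/13 -6 -2 N
1 8 200/41 -200/41 -528/41 -6 -3 E
2 100/37 100/73 -100/73 -11000/2701 -7 -3 S
3 200/153 40/29 -40/29 -11920/4437 -7 -2 W
4 25/13 5 -5 -90/13 -6 -2 N
5 8 200/41 -200/41 -528/41 -6 -3 E
6 100/37 100/73 -100/73 -11000/2701 -7 -3 S
7 200/153 40/29 -40/29 -11920/4437 -7 -2 W
final -6 -2 N

n=0: pose=(-6,-2,N); sL=25/13, sR=5; mL=-5, mR=-90/13; mL+mR=-155/13 → advance -1; mR−mL=-25/13 → turn -1·90°
n=1: pose=(-6,-3,E); sL=8, sR=200/41; mL=-200/41, mR=-528/41; mL+mR=-728/41 → advance -1; mR−mL=-8 → turn -1·90°
n=2: pose=(-7,-3,S); sL=100/37, sR=100/73; mL=-100/73, mR=-11000/2701; mL+mR=-14700/2701 → advance -1; mR−mL=-100/37 → turn -1·90°
n=3: pose=(-7,-2,W); sL=200/153, sR=40/29; mL=-40/29, mR=-11920/4437; mL+mR=-18040/4437 → advance -1; mR−mL=-200/153 → turn -1·90°
n=4: pose=(-6,-2,N); sL=25/13, sR=5; mL=-5, mR=-90/13; mL+mR=-155/13 → advance -1; mR−mL=-25/13 → turn -1·90°
n=5: pose=(-6,-3,E); sL=8, sR=200/41; mL=-200/41, mR=-528/41; mL+mR=-728/41 → advance -1; mR−mL=-8 → turn -1·90°
n=6: pose=(-7,-3,S); sL=100/37, sR=100/73; mL=-100/73, mR=-11000/2701; mL+mR=-14700/2701 → advance -1; mR−mL=-100/37 → turn -1·90°
n=7: pose=(-7,-2,W); sL=200/153, sR=40/29; mL=-40/29, mR=-11920/4437; mL+mR=-18040/4437 → advance -1; mR−mL=-200/153 → turn -1·90°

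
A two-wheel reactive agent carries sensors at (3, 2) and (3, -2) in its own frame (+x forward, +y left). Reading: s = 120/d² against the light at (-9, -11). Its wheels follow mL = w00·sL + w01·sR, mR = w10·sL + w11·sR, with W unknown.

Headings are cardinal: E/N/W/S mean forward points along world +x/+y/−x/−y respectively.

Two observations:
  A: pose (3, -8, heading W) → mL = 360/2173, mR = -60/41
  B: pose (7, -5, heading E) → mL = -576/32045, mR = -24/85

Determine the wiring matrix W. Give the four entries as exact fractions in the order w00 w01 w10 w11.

1/2 -1/2 -1 0

obs A: pose=(3,-8,W) → sL=60/41, sR=60/53, mL=360/2173, mR=-60/41
obs B: pose=(7,-5,E) → sL=24/85, sR=120/377, mL=-576/32045, mR=-24/85
sensor matrix S = [[60/41, 60/53], [24/85, 120/377]]; det S = 2035584/13926757
solve [mL_A; mL_B] = S·[w00; w01] and [mR_A; mR_B] = S·[w10; w11]:
  w00 = 1/2, w01 = -1/2, w10 = -1, w11 = 0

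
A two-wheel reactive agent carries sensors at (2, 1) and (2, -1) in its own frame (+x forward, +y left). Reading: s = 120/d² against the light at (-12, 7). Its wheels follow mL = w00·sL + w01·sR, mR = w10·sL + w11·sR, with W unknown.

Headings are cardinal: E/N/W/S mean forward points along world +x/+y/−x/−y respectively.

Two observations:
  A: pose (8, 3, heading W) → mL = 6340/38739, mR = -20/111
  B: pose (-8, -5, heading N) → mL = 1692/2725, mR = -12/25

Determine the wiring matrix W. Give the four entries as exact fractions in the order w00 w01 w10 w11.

obs A: pose=(8,3,W) → sL=120/349, sR=40/111, mL=6340/38739, mR=-20/111
obs B: pose=(-8,-5,N) → sL=120/109, sR=24/25, mL=1692/2725, mR=-12/25
sensor matrix S = [[120/349, 40/111], [120/109, 24/25]]; det S = -468992/7037585
solve [mL_A; mL_B] = S·[w00; w01] and [mR_A; mR_B] = S·[w10; w11]:
  w00 = 1, w01 = -1/2, w10 = 0, w11 = -1/2

1 -1/2 0 -1/2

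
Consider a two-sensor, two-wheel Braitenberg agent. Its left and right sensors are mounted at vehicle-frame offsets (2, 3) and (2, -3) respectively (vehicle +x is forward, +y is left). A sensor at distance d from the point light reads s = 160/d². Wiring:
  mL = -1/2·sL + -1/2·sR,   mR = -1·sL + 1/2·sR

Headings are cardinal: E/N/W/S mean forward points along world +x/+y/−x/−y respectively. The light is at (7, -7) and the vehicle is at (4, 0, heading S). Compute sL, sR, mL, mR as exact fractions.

left sensor world pos  = (7, -2); dL² = 25
right sensor world pos = (1, -2); dR² = 61
sL = 160/25 = 32/5
sR = 160/61 = 160/61
mL = -1/2·sL + -1/2·sR = -1376/305
mR = -1·sL + 1/2·sR = -1552/305

32/5 160/61 -1376/305 -1552/305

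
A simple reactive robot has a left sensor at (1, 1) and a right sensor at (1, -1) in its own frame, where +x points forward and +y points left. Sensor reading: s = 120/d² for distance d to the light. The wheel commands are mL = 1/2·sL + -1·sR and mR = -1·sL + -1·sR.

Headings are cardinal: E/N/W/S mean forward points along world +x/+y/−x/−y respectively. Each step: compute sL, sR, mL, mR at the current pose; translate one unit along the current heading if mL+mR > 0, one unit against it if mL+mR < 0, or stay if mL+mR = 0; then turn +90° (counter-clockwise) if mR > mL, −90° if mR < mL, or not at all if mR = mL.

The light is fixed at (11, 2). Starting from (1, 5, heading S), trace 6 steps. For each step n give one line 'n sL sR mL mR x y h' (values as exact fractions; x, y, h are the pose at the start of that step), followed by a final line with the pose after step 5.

n=0: pose=(1,5,S); sL=24/17, sR=24/25; mL=-108/425, mR=-1008/425; mL+mR=-1116/425 → advance -1; mR−mL=-36/17 → turn -1·90°
n=1: pose=(1,6,W); sL=12/13, sR=60/73; mL=-342/949, mR=-1656/949; mL+mR=-1998/949 → advance -1; mR−mL=-18/13 → turn -1·90°
n=2: pose=(2,6,N); sL=24/25, sR=120/89; mL=-1932/2225, mR=-5136/2225; mL+mR=-7068/2225 → advance -1; mR−mL=-36/25 → turn -1·90°
n=3: pose=(2,5,E); sL=3/2, sR=30/17; mL=-69/68, mR=-111/34; mL+mR=-291/68 → advance -1; mR−mL=-9/4 → turn -1·90°
n=4: pose=(1,5,S); sL=24/17, sR=24/25; mL=-108/425, mR=-1008/425; mL+mR=-1116/425 → advance -1; mR−mL=-36/17 → turn -1·90°
n=5: pose=(1,6,W); sL=12/13, sR=60/73; mL=-342/949, mR=-1656/949; mL+mR=-1998/949 → advance -1; mR−mL=-18/13 → turn -1·90°

0 24/17 24/25 -108/425 -1008/425 1 5 S
1 12/13 60/73 -342/949 -1656/949 1 6 W
2 24/25 120/89 -1932/2225 -5136/2225 2 6 N
3 3/2 30/17 -69/68 -111/34 2 5 E
4 24/17 24/25 -108/425 -1008/425 1 5 S
5 12/13 60/73 -342/949 -1656/949 1 6 W
final 2 6 N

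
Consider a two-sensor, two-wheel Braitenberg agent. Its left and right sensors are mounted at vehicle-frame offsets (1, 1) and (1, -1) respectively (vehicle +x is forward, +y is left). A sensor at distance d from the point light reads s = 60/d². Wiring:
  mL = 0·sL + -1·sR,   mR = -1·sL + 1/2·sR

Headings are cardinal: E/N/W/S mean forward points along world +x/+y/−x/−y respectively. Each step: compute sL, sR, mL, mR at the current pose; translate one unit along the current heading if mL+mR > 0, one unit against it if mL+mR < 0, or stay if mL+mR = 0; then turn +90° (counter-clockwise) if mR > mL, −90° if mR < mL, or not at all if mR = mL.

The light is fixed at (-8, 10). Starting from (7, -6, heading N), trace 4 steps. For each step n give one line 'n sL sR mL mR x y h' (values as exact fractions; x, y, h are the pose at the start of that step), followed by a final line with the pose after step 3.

n=0: pose=(7,-6,N); sL=60/421, sR=60/481; mL=-60/481, mR=-16230/202501; mL+mR=-41490/202501 → advance -1; mR−mL=9030/202501 → turn +1·90°
n=1: pose=(7,-7,W); sL=3/26, sR=15/113; mL=-15/113, mR=-72/1469; mL+mR=-267/1469 → advance -1; mR−mL=123/1469 → turn +1·90°
n=2: pose=(8,-7,S); sL=60/613, sR=20/183; mL=-20/183, mR=-4850/112179; mL+mR=-17110/112179 → advance -1; mR−mL=2470/37393 → turn +1·90°
n=3: pose=(8,-6,E); sL=30/257, sR=30/289; mL=-30/289, mR=-4815/74273; mL+mR=-12525/74273 → advance -1; mR−mL=2895/74273 → turn +1·90°

0 60/421 60/481 -60/481 -16230/202501 7 -6 N
1 3/26 15/113 -15/113 -72/1469 7 -7 W
2 60/613 20/183 -20/183 -4850/112179 8 -7 S
3 30/257 30/289 -30/289 -4815/74273 8 -6 E
final 7 -6 N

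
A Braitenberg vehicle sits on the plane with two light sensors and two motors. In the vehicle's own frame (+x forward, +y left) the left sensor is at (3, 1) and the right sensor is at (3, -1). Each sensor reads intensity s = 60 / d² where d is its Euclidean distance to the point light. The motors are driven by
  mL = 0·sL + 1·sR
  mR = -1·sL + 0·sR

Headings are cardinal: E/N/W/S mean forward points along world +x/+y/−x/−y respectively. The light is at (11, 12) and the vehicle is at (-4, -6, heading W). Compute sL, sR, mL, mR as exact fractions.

12/137 60/613 60/613 -12/137

left sensor world pos  = (-7, -7); dL² = 685
right sensor world pos = (-7, -5); dR² = 613
sL = 60/685 = 12/137
sR = 60/613 = 60/613
mL = 0·sL + 1·sR = 60/613
mR = -1·sL + 0·sR = -12/137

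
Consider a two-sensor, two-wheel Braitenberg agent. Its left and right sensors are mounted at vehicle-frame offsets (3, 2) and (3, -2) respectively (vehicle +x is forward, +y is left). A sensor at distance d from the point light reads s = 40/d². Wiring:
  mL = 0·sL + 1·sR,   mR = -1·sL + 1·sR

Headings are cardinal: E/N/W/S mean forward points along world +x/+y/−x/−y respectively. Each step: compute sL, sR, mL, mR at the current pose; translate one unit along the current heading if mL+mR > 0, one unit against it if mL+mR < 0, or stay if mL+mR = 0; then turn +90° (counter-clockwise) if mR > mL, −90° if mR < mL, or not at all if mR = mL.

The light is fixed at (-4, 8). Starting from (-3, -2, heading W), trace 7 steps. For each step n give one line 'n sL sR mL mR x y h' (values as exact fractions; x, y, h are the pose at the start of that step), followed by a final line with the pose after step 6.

0 10/37 10/17 10/17 200/629 -3 -2 W
1 40/53 40/53 40/53 0 -4 -2 N
2 20/29 4/13 4/13 -144/377 -4 -1 E
3 8/29 40/153 40/153 -64/4437 -5 -1 S
4 1/4 1/2 1/2 1/4 -5 -2 W
5 8/13 40/49 40/49 128/637 -6 -2 N
6 4/5 20/61 20/61 -144/305 -6 -1 E
final -7 -1 S

n=0: pose=(-3,-2,W); sL=10/37, sR=10/17; mL=10/17, mR=200/629; mL+mR=570/629 → advance +1; mR−mL=-10/37 → turn -1·90°
n=1: pose=(-4,-2,N); sL=40/53, sR=40/53; mL=40/53, mR=0; mL+mR=40/53 → advance +1; mR−mL=-40/53 → turn -1·90°
n=2: pose=(-4,-1,E); sL=20/29, sR=4/13; mL=4/13, mR=-144/377; mL+mR=-28/377 → advance -1; mR−mL=-20/29 → turn -1·90°
n=3: pose=(-5,-1,S); sL=8/29, sR=40/153; mL=40/153, mR=-64/4437; mL+mR=1096/4437 → advance +1; mR−mL=-8/29 → turn -1·90°
n=4: pose=(-5,-2,W); sL=1/4, sR=1/2; mL=1/2, mR=1/4; mL+mR=3/4 → advance +1; mR−mL=-1/4 → turn -1·90°
n=5: pose=(-6,-2,N); sL=8/13, sR=40/49; mL=40/49, mR=128/637; mL+mR=648/637 → advance +1; mR−mL=-8/13 → turn -1·90°
n=6: pose=(-6,-1,E); sL=4/5, sR=20/61; mL=20/61, mR=-144/305; mL+mR=-44/305 → advance -1; mR−mL=-4/5 → turn -1·90°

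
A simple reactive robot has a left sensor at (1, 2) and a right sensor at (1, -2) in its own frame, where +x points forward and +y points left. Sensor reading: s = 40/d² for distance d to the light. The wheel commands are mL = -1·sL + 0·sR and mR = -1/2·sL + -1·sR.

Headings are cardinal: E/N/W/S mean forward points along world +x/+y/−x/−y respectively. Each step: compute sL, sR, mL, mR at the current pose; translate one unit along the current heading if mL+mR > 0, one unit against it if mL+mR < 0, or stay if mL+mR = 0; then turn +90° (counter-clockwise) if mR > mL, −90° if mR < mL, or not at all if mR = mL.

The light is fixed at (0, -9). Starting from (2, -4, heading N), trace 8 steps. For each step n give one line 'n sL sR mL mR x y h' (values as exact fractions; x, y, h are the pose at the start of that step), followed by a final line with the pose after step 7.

0 10/9 10/13 -10/9 -155/117 2 -4 N
1 8/9 40/13 -8/9 -412/117 2 -5 E
2 20/9 4 -20/9 -46/9 1 -5 S
3 40/9 40/49 -40/9 -1340/441 1 -4 W
4 5/4 5/2 -5/4 -25/8 2 -4 S
5 40/17 8/13 -40/17 -396/221 2 -3 W
6 4/5 20/13 -4/5 -126/65 3 -3 S
7 40/29 8/17 -40/29 -572/493 3 -2 W
final 4 -2 S

n=0: pose=(2,-4,N); sL=10/9, sR=10/13; mL=-10/9, mR=-155/117; mL+mR=-95/39 → advance -1; mR−mL=-25/117 → turn -1·90°
n=1: pose=(2,-5,E); sL=8/9, sR=40/13; mL=-8/9, mR=-412/117; mL+mR=-172/39 → advance -1; mR−mL=-308/117 → turn -1·90°
n=2: pose=(1,-5,S); sL=20/9, sR=4; mL=-20/9, mR=-46/9; mL+mR=-22/3 → advance -1; mR−mL=-26/9 → turn -1·90°
n=3: pose=(1,-4,W); sL=40/9, sR=40/49; mL=-40/9, mR=-1340/441; mL+mR=-1100/147 → advance -1; mR−mL=620/441 → turn +1·90°
n=4: pose=(2,-4,S); sL=5/4, sR=5/2; mL=-5/4, mR=-25/8; mL+mR=-35/8 → advance -1; mR−mL=-15/8 → turn -1·90°
n=5: pose=(2,-3,W); sL=40/17, sR=8/13; mL=-40/17, mR=-396/221; mL+mR=-916/221 → advance -1; mR−mL=124/221 → turn +1·90°
n=6: pose=(3,-3,S); sL=4/5, sR=20/13; mL=-4/5, mR=-126/65; mL+mR=-178/65 → advance -1; mR−mL=-74/65 → turn -1·90°
n=7: pose=(3,-2,W); sL=40/29, sR=8/17; mL=-40/29, mR=-572/493; mL+mR=-1252/493 → advance -1; mR−mL=108/493 → turn +1·90°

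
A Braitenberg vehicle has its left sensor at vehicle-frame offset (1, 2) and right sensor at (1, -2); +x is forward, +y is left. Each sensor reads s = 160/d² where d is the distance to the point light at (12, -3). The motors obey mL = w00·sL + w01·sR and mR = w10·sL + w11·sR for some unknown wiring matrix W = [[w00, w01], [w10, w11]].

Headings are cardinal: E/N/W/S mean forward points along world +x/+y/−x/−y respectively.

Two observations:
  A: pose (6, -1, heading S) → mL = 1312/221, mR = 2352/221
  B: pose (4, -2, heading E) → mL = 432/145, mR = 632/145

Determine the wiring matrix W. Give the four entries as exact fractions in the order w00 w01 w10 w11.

1/2 1/2 1 1/2

obs A: pose=(6,-1,S) → sL=160/17, sR=32/13, mL=1312/221, mR=2352/221
obs B: pose=(4,-2,E) → sL=80/29, sR=16/5, mL=432/145, mR=632/145
sensor matrix S = [[160/17, 32/13], [80/29, 16/5]]; det S = 149504/6409
solve [mL_A; mL_B] = S·[w00; w01] and [mR_A; mR_B] = S·[w10; w11]:
  w00 = 1/2, w01 = 1/2, w10 = 1, w11 = 1/2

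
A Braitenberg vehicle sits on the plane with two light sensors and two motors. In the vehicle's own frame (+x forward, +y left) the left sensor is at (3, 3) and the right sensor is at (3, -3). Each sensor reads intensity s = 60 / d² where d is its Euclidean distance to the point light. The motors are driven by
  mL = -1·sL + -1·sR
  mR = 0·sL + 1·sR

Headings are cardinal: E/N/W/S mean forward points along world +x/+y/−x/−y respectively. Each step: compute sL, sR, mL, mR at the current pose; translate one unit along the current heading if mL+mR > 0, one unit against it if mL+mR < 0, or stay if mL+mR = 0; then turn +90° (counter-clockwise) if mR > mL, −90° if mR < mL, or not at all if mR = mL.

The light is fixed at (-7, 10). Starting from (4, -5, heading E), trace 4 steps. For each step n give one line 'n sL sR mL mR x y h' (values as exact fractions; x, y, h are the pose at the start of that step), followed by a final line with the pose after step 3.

n=0: pose=(4,-5,E); sL=3/17, sR=3/26; mL=-129/442, mR=3/26; mL+mR=-3/17 → advance -1; mR−mL=90/221 → turn +1·90°
n=1: pose=(3,-5,N); sL=60/193, sR=60/313; mL=-30360/60409, mR=60/313; mL+mR=-60/193 → advance -1; mR−mL=41940/60409 → turn +1·90°
n=2: pose=(3,-6,W); sL=6/41, sR=30/109; mL=-1884/4469, mR=30/109; mL+mR=-6/41 → advance -1; mR−mL=3114/4469 → turn +1·90°
n=3: pose=(4,-6,S); sL=60/557, sR=12/85; mL=-11784/47345, mR=12/85; mL+mR=-60/557 → advance -1; mR−mL=18468/47345 → turn +1·90°

0 3/17 3/26 -129/442 3/26 4 -5 E
1 60/193 60/313 -30360/60409 60/313 3 -5 N
2 6/41 30/109 -1884/4469 30/109 3 -6 W
3 60/557 12/85 -11784/47345 12/85 4 -6 S
final 4 -5 E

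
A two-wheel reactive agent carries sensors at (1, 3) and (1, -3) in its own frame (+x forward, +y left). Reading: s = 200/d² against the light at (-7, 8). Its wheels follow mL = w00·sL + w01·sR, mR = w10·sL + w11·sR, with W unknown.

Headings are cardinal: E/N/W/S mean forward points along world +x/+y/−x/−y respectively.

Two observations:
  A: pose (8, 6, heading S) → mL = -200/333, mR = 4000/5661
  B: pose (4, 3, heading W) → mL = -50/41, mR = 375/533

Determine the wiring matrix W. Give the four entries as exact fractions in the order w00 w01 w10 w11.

obs A: pose=(8,6,S) → sL=200/333, sR=200/153, mL=-200/333, mR=4000/5661
obs B: pose=(4,3,W) → sL=50/41, sR=25/13, mL=-50/41, mR=375/533
sensor matrix S = [[200/333, 200/153], [50/41, 25/13]]; det S = -1325000/3017313
solve [mL_A; mL_B] = S·[w00; w01] and [mR_A; mR_B] = S·[w10; w11]:
  w00 = -1, w01 = 0, w10 = -1, w11 = 1

-1 0 -1 1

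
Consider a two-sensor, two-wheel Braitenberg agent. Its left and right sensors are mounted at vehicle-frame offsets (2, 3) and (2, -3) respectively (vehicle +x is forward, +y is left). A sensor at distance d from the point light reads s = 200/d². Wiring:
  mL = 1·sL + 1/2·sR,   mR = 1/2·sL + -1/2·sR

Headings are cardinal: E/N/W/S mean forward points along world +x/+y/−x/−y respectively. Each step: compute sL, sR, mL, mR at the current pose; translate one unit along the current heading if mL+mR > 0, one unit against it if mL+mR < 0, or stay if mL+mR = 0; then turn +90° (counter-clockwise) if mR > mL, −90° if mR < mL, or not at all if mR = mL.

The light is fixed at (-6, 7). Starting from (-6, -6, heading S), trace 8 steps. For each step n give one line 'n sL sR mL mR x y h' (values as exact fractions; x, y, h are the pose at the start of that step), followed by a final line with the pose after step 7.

0 100/117 100/117 50/39 0 -6 -6 S
1 200/293 8/5 2172/1465 -672/1465 -6 -7 W
2 5/4 50/37 285/148 -15/296 -7 -7 N
3 200/101 200/257 61500/25957 15600/25957 -7 -6 E
4 100/117 100/117 50/39 0 -6 -6 S
5 200/293 8/5 2172/1465 -672/1465 -6 -7 W
6 5/4 50/37 285/148 -15/296 -7 -7 N
7 200/101 200/257 61500/25957 15600/25957 -7 -6 E
final -6 -6 S

n=0: pose=(-6,-6,S); sL=100/117, sR=100/117; mL=50/39, mR=0; mL+mR=50/39 → advance +1; mR−mL=-50/39 → turn -1·90°
n=1: pose=(-6,-7,W); sL=200/293, sR=8/5; mL=2172/1465, mR=-672/1465; mL+mR=300/293 → advance +1; mR−mL=-2844/1465 → turn -1·90°
n=2: pose=(-7,-7,N); sL=5/4, sR=50/37; mL=285/148, mR=-15/296; mL+mR=15/8 → advance +1; mR−mL=-585/296 → turn -1·90°
n=3: pose=(-7,-6,E); sL=200/101, sR=200/257; mL=61500/25957, mR=15600/25957; mL+mR=300/101 → advance +1; mR−mL=-45900/25957 → turn -1·90°
n=4: pose=(-6,-6,S); sL=100/117, sR=100/117; mL=50/39, mR=0; mL+mR=50/39 → advance +1; mR−mL=-50/39 → turn -1·90°
n=5: pose=(-6,-7,W); sL=200/293, sR=8/5; mL=2172/1465, mR=-672/1465; mL+mR=300/293 → advance +1; mR−mL=-2844/1465 → turn -1·90°
n=6: pose=(-7,-7,N); sL=5/4, sR=50/37; mL=285/148, mR=-15/296; mL+mR=15/8 → advance +1; mR−mL=-585/296 → turn -1·90°
n=7: pose=(-7,-6,E); sL=200/101, sR=200/257; mL=61500/25957, mR=15600/25957; mL+mR=300/101 → advance +1; mR−mL=-45900/25957 → turn -1·90°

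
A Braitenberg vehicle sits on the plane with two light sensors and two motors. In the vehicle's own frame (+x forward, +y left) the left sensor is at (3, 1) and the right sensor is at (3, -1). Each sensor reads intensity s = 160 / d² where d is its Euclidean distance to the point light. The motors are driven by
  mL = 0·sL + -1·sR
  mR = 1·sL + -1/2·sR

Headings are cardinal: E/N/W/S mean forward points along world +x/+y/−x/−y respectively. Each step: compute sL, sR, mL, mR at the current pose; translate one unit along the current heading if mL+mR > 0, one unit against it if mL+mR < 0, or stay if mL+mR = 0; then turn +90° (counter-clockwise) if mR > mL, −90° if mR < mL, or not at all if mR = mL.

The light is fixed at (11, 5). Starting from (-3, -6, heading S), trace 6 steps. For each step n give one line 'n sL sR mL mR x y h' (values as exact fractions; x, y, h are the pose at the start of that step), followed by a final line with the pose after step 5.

0 32/73 160/421 -160/421 7632/30733 -3 -6 S
1 80/101 80/121 -80/121 5640/12221 -3 -5 E
2 32/61 32/49 -32/49 592/2989 -4 -5 N
3 40/117 20/53 -20/53 950/6201 -4 -6 W
4 32/73 160/421 -160/421 7632/30733 -3 -6 S
5 80/101 80/121 -80/121 5640/12221 -3 -5 E
final -4 -5 N

n=0: pose=(-3,-6,S); sL=32/73, sR=160/421; mL=-160/421, mR=7632/30733; mL+mR=-4048/30733 → advance -1; mR−mL=19312/30733 → turn +1·90°
n=1: pose=(-3,-5,E); sL=80/101, sR=80/121; mL=-80/121, mR=5640/12221; mL+mR=-2440/12221 → advance -1; mR−mL=13720/12221 → turn +1·90°
n=2: pose=(-4,-5,N); sL=32/61, sR=32/49; mL=-32/49, mR=592/2989; mL+mR=-1360/2989 → advance -1; mR−mL=2544/2989 → turn +1·90°
n=3: pose=(-4,-6,W); sL=40/117, sR=20/53; mL=-20/53, mR=950/6201; mL+mR=-1390/6201 → advance -1; mR−mL=3290/6201 → turn +1·90°
n=4: pose=(-3,-6,S); sL=32/73, sR=160/421; mL=-160/421, mR=7632/30733; mL+mR=-4048/30733 → advance -1; mR−mL=19312/30733 → turn +1·90°
n=5: pose=(-3,-5,E); sL=80/101, sR=80/121; mL=-80/121, mR=5640/12221; mL+mR=-2440/12221 → advance -1; mR−mL=13720/12221 → turn +1·90°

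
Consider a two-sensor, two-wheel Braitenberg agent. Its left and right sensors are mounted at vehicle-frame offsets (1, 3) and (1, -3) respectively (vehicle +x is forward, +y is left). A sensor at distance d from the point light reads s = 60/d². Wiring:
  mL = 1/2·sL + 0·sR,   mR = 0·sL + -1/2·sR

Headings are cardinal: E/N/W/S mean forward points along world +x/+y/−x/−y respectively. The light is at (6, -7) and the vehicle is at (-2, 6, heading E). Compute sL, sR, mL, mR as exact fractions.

left sensor world pos  = (-1, 9); dL² = 305
right sensor world pos = (-1, 3); dR² = 149
sL = 60/305 = 12/61
sR = 60/149 = 60/149
mL = 1/2·sL + 0·sR = 6/61
mR = 0·sL + -1/2·sR = -30/149

12/61 60/149 6/61 -30/149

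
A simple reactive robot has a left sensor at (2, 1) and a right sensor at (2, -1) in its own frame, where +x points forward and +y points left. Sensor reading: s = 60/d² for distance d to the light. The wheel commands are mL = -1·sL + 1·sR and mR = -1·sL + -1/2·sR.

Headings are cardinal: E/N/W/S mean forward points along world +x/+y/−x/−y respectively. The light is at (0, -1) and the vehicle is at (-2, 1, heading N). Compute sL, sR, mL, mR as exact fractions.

left sensor world pos  = (-3, 3); dL² = 25
right sensor world pos = (-1, 3); dR² = 17
sL = 60/25 = 12/5
sR = 60/17 = 60/17
mL = -1·sL + 1·sR = 96/85
mR = -1·sL + -1/2·sR = -354/85

12/5 60/17 96/85 -354/85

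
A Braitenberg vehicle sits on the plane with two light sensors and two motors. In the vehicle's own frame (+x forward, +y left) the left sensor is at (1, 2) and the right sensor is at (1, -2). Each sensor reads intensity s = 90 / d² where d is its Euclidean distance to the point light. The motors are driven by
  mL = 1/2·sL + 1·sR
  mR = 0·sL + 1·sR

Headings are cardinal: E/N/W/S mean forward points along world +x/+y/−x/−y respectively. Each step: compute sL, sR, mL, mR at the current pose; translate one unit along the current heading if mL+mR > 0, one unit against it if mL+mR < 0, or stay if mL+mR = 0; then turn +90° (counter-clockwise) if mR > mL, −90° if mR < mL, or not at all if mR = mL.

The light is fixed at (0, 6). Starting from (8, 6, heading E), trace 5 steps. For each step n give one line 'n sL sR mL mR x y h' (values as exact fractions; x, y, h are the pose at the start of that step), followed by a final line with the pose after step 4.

n=0: pose=(8,6,E); sL=18/17, sR=18/17; mL=27/17, mR=18/17; mL+mR=45/17 → advance +1; mR−mL=-9/17 → turn -1·90°
n=1: pose=(9,6,S); sL=45/61, sR=9/5; mL=1323/610, mR=9/5; mL+mR=2421/610 → advance +1; mR−mL=-45/122 → turn -1·90°
n=2: pose=(9,5,W); sL=90/73, sR=18/13; mL=1899/949, mR=18/13; mL+mR=3213/949 → advance +1; mR−mL=-45/73 → turn -1·90°
n=3: pose=(8,5,N); sL=5/2, sR=9/10; mL=43/20, mR=9/10; mL+mR=61/20 → advance +1; mR−mL=-5/4 → turn -1·90°
n=4: pose=(8,6,E); sL=18/17, sR=18/17; mL=27/17, mR=18/17; mL+mR=45/17 → advance +1; mR−mL=-9/17 → turn -1·90°

0 18/17 18/17 27/17 18/17 8 6 E
1 45/61 9/5 1323/610 9/5 9 6 S
2 90/73 18/13 1899/949 18/13 9 5 W
3 5/2 9/10 43/20 9/10 8 5 N
4 18/17 18/17 27/17 18/17 8 6 E
final 9 6 S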